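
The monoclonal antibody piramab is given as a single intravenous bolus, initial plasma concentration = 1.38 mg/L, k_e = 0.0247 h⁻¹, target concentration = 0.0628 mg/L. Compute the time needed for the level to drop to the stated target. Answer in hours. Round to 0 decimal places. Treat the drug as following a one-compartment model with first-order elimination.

125 h

t = ln(C₀ / C) / k = ln(1.380 / 0.0628) / 0.02470
  = ln(21.97) / 0.02470 = 3.090 / 0.02470 = 125.1 h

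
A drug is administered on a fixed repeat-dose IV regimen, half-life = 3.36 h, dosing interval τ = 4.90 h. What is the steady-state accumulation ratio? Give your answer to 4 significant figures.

k = ln2 / t½ = 0.693147 / 3.36 = 0.2063 h⁻¹
e^(−kτ) = e^(−0.2063 × 4.90) = 0.3639
Accumulation ratio R = 1 / (1 − e^(−kτ)) = 1 / (1 − 0.3639) = 1.572

1.572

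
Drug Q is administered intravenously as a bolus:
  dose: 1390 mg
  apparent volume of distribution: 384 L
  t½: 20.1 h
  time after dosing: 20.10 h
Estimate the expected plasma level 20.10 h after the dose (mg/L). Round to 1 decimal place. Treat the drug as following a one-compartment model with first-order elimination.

C₀ = Dose / Vd = 1390 / 384 = 3.620 mg/L
k = ln2 / t½ = 0.693147 / 20.1 = 0.03448 h⁻¹
t / t½ = 20.10 / 20.1 = 1 half-lives
C = C₀ × (1/2)^1 = 3.620 × 0.5000 = 1.810 mg/L

1.8 mg/L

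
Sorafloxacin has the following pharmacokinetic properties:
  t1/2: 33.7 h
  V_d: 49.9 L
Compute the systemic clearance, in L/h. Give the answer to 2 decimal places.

k = ln2 / t½ = 0.693147 / 33.7 = 0.02057 h⁻¹
CL = k × Vd = 0.02057 × 49.9 = 1.026 L/h

1.03 L/h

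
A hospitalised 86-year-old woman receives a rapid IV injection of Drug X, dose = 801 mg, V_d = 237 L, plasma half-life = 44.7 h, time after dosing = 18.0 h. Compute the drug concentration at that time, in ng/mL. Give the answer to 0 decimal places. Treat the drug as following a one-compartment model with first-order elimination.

C₀ = Dose / Vd = 801.0 / 237 = 3.380 mg/L
k = ln2 / t½ = 0.693147 / 44.7 = 0.01551 h⁻¹
C = C₀ · e^(−k·t) = 3.380 × e^(−0.01551 × 18.0)
  = 3.380 × 0.7564 = 2.557 mg/L
Convert: 2.557 mg/L × 1000 = 2557 ng/mL

2557 ng/mL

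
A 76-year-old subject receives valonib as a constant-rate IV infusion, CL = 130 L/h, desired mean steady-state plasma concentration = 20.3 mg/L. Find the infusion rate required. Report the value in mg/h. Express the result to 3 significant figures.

2640 mg/h

At steady state, infusion rate R₀ = Css × CL = 20.3 × 130.0 = 2639 mg/h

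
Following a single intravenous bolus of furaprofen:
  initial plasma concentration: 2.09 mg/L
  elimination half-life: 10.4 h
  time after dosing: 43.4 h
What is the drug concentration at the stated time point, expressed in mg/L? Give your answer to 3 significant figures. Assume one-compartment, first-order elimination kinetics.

0.116 mg/L

k = ln2 / t½ = 0.693147 / 10.4 = 0.06665 h⁻¹
C = C₀ · e^(−k·t) = 2.090 × e^(−0.06665 × 43.4)
  = 2.090 × 0.05543 = 0.1158 mg/L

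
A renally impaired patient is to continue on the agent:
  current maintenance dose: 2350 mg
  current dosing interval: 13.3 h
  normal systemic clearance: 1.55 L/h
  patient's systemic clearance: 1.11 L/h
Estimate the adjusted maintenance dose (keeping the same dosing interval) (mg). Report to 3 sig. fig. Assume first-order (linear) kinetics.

1680 mg

To keep the same average steady-state level, dosing rate must scale with clearance.
CL ratio = 1.11 / 1.55 = 0.7161
New dose (same interval) = 2350 × 0.7161 = 1683 mg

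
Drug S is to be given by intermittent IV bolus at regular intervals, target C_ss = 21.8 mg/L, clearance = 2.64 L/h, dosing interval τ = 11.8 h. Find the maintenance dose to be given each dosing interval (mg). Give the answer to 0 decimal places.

679 mg

At steady state, Dose/τ = Css × CL.
Dose = Css × CL × τ = 21.8 × 2.640 × 11.8 = 679.1 mg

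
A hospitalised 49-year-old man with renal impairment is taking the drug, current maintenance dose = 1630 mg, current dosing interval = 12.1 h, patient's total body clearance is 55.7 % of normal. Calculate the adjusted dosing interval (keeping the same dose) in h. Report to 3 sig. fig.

21.7 h

To keep the same average steady-state level, dosing rate must scale with clearance.
CL ratio = 55.7 / 100 = 0.5570
New interval (same dose) = 12.1 / 0.5570 = 21.72 h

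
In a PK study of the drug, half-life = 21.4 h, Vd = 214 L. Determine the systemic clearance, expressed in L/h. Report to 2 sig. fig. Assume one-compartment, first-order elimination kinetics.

6.9 L/h

k = ln2 / t½ = 0.693147 / 21.4 = 0.03239 h⁻¹
CL = k × Vd = 0.03239 × 214 = 6.931 L/h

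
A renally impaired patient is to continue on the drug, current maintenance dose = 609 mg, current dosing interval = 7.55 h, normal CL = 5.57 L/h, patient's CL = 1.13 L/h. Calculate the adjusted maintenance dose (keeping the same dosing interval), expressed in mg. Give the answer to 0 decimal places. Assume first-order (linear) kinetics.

124 mg

To keep the same average steady-state level, dosing rate must scale with clearance.
CL ratio = 1.13 / 5.57 = 0.2029
New dose (same interval) = 609 × 0.2029 = 123.6 mg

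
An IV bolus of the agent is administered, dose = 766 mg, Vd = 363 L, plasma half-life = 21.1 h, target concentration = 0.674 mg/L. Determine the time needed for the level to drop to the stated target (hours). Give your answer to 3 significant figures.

C₀ = Dose / Vd = 766.0 / 363 = 2.110 mg/L
k = ln2 / t½ = 0.693147 / 21.1 = 0.03285 h⁻¹
t = ln(C₀ / C) / k = ln(2.110 / 0.674) / 0.03285
  = ln(3.131) / 0.03285 = 1.141 / 0.03285 = 34.73 h

34.7 h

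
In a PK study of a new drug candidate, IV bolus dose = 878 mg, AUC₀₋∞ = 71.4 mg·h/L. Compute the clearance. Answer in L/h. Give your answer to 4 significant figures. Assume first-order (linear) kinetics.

12.30 L/h

CL = Dose / AUC = 878 / 71.4 = 12.30 L/h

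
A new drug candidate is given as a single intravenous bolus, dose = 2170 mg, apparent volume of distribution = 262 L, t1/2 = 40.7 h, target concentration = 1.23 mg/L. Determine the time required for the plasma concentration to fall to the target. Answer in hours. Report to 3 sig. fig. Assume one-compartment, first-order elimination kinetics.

112 h

C₀ = Dose / Vd = 2170 / 262 = 8.282 mg/L
k = ln2 / t½ = 0.693147 / 40.7 = 0.01703 h⁻¹
t = ln(C₀ / C) / k = ln(8.282 / 1.23) / 0.01703
  = ln(6.733) / 0.01703 = 1.907 / 0.01703 = 112.0 h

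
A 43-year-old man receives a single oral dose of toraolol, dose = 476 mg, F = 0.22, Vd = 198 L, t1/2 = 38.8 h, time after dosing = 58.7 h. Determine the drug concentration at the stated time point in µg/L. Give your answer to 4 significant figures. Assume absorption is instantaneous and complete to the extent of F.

Amount reaching circulation = F × Dose = 0.22 × 476.0 = 104.7 mg
C₀ = F·Dose / Vd = 104.7 / 198 = 0.5288 mg/L
k = ln2 / t½ = 0.693147 / 38.8 = 0.01786 h⁻¹
C = C₀ · e^(−k·t) = 0.5288 × e^(−0.01786 × 58.7)
  = 0.5288 × 0.3505 = 0.1853 mg/L
Convert: 0.1853 mg/L × 1000 = 185.3 µg/L

185.3 µg/L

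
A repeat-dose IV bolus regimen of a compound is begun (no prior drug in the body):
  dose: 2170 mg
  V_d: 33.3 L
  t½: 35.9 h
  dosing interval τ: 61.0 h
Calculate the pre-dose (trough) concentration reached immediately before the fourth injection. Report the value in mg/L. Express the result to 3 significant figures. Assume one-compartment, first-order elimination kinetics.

C₀ per dose = Dose / Vd = 2170 / 33.3 = 65.17 mg/L
k = ln2 / t½ = 0.693147 / 35.9 = 0.01931 h⁻¹
Fraction remaining after one interval: r = e^(−kτ) = e^(−0.01931 × 61.0) = 0.3079
Before dose 4, 3 doses have been given (aged 1τ, 2τ, 3τ).
C_trough = C₀ × (r + r² + … + r^3) = C₀ × r(1−r^3)/(1−r)
        = 65.17 × 0.3079 × (1 − 0.02919) / (1 − 0.3079) = 28.15 mg/L

28.2 mg/L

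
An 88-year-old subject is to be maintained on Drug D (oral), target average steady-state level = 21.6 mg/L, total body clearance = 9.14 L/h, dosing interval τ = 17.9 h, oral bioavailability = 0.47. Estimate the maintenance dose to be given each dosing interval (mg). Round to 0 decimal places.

At steady state, F × (Dose/τ) = Css × CL.
Dose = Css × CL × τ / F = 21.6 × 9.140 × 17.9 / 0.47 = 7519 mg

7519 mg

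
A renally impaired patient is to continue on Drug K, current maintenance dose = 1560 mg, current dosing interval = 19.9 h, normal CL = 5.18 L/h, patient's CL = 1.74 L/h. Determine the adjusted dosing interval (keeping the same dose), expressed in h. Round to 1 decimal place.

59.2 h

To keep the same average steady-state level, dosing rate must scale with clearance.
CL ratio = 1.74 / 5.18 = 0.3359
New interval (same dose) = 19.9 / 0.3359 = 59.24 h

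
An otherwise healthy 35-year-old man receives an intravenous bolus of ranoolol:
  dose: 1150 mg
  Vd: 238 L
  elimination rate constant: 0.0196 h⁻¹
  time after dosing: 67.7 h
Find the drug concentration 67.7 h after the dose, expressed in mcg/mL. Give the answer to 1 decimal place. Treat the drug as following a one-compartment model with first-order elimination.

C₀ = Dose / Vd = 1150 / 238 = 4.832 mg/L
C = C₀ · e^(−k·t) = 4.832 × e^(−0.01960 × 67.7)
  = 4.832 × 0.2653 = 1.282 mg/L
(1.282 mg/L = 1.282 mcg/mL)

1.3 mcg/mL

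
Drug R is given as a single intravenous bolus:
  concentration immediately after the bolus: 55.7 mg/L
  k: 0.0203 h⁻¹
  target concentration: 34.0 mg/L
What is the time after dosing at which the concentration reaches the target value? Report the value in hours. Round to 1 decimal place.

t = ln(C₀ / C) / k = ln(55.70 / 34.0) / 0.02030
  = ln(1.638) / 0.02030 = 0.4935 / 0.02030 = 24.31 h

24.3 h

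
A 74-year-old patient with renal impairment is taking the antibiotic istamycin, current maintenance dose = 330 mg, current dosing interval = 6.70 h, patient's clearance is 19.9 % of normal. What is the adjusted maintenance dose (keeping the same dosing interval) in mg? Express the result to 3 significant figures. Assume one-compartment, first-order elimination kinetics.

65.7 mg

To keep the same average steady-state level, dosing rate must scale with clearance.
CL ratio = 19.9 / 100 = 0.1990
New dose (same interval) = 330 × 0.1990 = 65.67 mg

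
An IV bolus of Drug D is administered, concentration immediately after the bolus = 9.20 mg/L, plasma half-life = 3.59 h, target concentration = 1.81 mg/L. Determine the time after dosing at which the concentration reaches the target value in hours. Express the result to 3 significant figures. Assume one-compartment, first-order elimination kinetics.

k = ln2 / t½ = 0.693147 / 3.59 = 0.1931 h⁻¹
t = ln(C₀ / C) / k = ln(9.200 / 1.81) / 0.1931
  = ln(5.083) / 0.1931 = 1.626 / 0.1931 = 8.421 h

8.42 h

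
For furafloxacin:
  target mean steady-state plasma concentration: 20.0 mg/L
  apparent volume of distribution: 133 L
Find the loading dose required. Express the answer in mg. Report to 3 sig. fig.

LD = Css × Vd = 20.0 × 133 = 2660 mg

2660 mg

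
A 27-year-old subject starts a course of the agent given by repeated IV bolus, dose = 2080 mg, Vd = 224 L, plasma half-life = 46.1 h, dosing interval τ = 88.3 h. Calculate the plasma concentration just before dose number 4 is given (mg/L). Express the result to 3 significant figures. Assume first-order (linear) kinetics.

3.29 mg/L

C₀ per dose = Dose / Vd = 2080 / 224 = 9.286 mg/L
k = ln2 / t½ = 0.693147 / 46.1 = 0.01504 h⁻¹
Fraction remaining after one interval: r = e^(−kτ) = e^(−0.01504 × 88.3) = 0.2650
Before dose 4, 3 doses have been given (aged 1τ, 2τ, 3τ).
C_trough = C₀ × (r + r² + … + r^3) = C₀ × r(1−r^3)/(1−r)
        = 9.286 × 0.2650 × (1 − 0.01861) / (1 − 0.2650) = 3.286 mg/L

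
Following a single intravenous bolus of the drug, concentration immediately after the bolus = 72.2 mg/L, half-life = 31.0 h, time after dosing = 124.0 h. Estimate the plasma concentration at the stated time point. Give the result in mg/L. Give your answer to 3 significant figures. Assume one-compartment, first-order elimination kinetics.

4.51 mg/L

k = ln2 / t½ = 0.693147 / 31.0 = 0.02236 h⁻¹
t / t½ = 124.0 / 31.0 = 4 half-lives
C = C₀ × (1/2)^4 = 72.20 × 0.06250 = 4.513 mg/L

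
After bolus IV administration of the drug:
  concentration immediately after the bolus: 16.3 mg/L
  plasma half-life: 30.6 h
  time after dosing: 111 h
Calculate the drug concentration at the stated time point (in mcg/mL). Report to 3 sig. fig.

1.32 mcg/mL

k = ln2 / t½ = 0.693147 / 30.6 = 0.02265 h⁻¹
C = C₀ · e^(−k·t) = 16.30 × e^(−0.02265 × 111)
  = 16.30 × 0.08093 = 1.319 mg/L
(1.319 mg/L = 1.319 mcg/mL)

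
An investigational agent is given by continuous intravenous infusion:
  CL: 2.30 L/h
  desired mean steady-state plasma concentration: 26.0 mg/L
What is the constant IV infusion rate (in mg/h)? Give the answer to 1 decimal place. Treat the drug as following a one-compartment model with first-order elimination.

At steady state, infusion rate R₀ = Css × CL = 26.0 × 2.300 = 59.80 mg/h

59.8 mg/h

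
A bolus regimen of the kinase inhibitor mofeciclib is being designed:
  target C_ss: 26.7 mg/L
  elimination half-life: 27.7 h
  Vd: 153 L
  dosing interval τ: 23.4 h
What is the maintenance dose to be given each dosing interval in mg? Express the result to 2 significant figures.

2400 mg

k = ln2 / t½ = 0.693147 / 27.7 = 0.02502 h⁻¹
CL = k × Vd = 0.02502 × 153 = 3.828 L/h
At steady state, Dose/τ = Css × CL.
Dose = Css × CL × τ = 26.7 × 3.828 × 23.4 = 2392 mg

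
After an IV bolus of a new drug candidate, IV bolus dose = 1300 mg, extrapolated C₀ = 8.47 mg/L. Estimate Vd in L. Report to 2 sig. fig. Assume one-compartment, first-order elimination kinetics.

Vd = Dose / C₀ = 1300 / 8.47 = 153.5 L

150 L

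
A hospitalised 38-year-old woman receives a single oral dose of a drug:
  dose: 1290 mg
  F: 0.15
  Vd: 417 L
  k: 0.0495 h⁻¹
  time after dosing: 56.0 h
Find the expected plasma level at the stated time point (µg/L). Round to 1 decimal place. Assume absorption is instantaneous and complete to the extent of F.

Amount reaching circulation = F × Dose = 0.15 × 1290 = 193.5 mg
C₀ = F·Dose / Vd = 193.5 / 417 = 0.4640 mg/L
C = C₀ · e^(−k·t) = 0.4640 × e^(−0.04950 × 56.0)
  = 0.4640 × 0.06254 = 0.02902 mg/L
Convert: 0.02902 mg/L × 1000 = 29.02 µg/L

29.0 µg/L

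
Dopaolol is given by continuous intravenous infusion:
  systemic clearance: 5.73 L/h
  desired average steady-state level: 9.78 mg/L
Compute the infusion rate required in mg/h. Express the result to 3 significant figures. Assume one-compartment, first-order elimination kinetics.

At steady state, infusion rate R₀ = Css × CL = 9.78 × 5.730 = 56.04 mg/h

56.0 mg/h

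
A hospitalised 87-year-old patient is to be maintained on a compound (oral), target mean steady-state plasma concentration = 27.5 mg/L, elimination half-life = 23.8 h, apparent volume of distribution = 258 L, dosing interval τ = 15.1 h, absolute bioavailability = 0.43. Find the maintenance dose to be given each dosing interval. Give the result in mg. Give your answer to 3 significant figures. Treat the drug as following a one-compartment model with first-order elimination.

7260 mg

k = ln2 / t½ = 0.693147 / 23.8 = 0.02912 h⁻¹
CL = k × Vd = 0.02912 × 258 = 7.513 L/h
At steady state, F × (Dose/τ) = Css × CL.
Dose = Css × CL × τ / F = 27.5 × 7.513 × 15.1 / 0.43 = 7255 mg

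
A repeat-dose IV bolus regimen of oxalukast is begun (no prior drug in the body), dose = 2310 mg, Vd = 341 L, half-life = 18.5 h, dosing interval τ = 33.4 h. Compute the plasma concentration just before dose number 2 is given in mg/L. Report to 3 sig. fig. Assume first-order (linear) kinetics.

C₀ per dose = Dose / Vd = 2310 / 341 = 6.774 mg/L
k = ln2 / t½ = 0.693147 / 18.5 = 0.03747 h⁻¹
Fraction remaining after one interval: r = e^(−kτ) = e^(−0.03747 × 33.4) = 0.2861
Before dose 2, 1 dose has been given (aged 1τ).
C_trough = C₀ × r = 6.774 × 0.2861 = 1.938 mg/L

1.94 mg/L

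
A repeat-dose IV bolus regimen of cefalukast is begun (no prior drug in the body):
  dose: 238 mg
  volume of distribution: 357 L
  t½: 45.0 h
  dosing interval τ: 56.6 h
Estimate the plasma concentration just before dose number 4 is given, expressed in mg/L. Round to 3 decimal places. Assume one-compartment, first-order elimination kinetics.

C₀ per dose = Dose / Vd = 238 / 357 = 0.6667 mg/L
k = ln2 / t½ = 0.693147 / 45.0 = 0.01540 h⁻¹
Fraction remaining after one interval: r = e^(−kτ) = e^(−0.01540 × 56.6) = 0.4183
Before dose 4, 3 doses have been given (aged 1τ, 2τ, 3τ).
C_trough = C₀ × (r + r² + … + r^3) = C₀ × r(1−r^3)/(1−r)
        = 0.6667 × 0.4183 × (1 − 0.07319) / (1 − 0.4183) = 0.4443 mg/L

0.444 mg/L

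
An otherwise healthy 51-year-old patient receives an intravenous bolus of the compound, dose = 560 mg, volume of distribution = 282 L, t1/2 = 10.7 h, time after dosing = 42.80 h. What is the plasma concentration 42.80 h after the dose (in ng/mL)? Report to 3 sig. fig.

124 ng/mL

C₀ = Dose / Vd = 560.0 / 282 = 1.986 mg/L
k = ln2 / t½ = 0.693147 / 10.7 = 0.06478 h⁻¹
t / t½ = 42.80 / 10.7 = 4 half-lives
C = C₀ × (1/2)^4 = 1.986 × 0.06250 = 0.1241 mg/L
Convert: 0.1241 mg/L × 1000 = 124.1 ng/mL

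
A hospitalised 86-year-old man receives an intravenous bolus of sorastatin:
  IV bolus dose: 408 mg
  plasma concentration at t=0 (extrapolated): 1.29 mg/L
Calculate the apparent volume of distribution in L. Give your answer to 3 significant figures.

Vd = Dose / C₀ = 408.0 / 1.29 = 316.3 L

316 L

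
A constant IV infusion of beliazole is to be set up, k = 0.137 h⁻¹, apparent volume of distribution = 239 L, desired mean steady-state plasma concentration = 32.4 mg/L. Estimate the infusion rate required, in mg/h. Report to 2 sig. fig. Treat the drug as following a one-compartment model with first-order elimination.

1100 mg/h

CL = k × Vd = 0.1370 × 239 = 32.74 L/h
At steady state, infusion rate R₀ = Css × CL = 32.4 × 32.74 = 1061 mg/h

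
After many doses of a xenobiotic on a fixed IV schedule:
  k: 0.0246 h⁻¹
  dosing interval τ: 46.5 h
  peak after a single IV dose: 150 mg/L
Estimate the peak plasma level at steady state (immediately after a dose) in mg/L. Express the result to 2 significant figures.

e^(−kτ) = e^(−0.02460 × 46.5) = 0.3186
Accumulation ratio R = 1 / (1 − e^(−kτ)) = 1 / (1 − 0.3186) = 1.468
Steady-state peak = C₀ × R = 150 × 1.468 = 220.2 mg/L

220 mg/L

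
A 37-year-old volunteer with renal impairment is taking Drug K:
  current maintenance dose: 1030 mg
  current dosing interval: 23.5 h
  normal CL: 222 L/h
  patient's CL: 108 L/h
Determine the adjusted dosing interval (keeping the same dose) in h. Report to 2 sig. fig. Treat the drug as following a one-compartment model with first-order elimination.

To keep the same average steady-state level, dosing rate must scale with clearance.
CL ratio = 108 / 222 = 0.4865
New interval (same dose) = 23.5 / 0.4865 = 48.30 h

48 h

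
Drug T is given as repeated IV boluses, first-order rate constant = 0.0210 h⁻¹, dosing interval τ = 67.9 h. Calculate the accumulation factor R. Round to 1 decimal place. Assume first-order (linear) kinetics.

1.3

e^(−kτ) = e^(−0.02100 × 67.9) = 0.2403
Accumulation ratio R = 1 / (1 − e^(−kτ)) = 1 / (1 − 0.2403) = 1.316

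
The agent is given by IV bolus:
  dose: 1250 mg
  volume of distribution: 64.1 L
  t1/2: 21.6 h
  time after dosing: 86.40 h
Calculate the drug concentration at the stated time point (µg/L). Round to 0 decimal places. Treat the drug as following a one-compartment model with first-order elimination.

C₀ = Dose / Vd = 1250 / 64.1 = 19.50 mg/L
k = ln2 / t½ = 0.693147 / 21.6 = 0.03209 h⁻¹
t / t½ = 86.40 / 21.6 = 4 half-lives
C = C₀ × (1/2)^4 = 19.50 × 0.06250 = 1.219 mg/L
Convert: 1.219 mg/L × 1000 = 1219 µg/L

1219 µg/L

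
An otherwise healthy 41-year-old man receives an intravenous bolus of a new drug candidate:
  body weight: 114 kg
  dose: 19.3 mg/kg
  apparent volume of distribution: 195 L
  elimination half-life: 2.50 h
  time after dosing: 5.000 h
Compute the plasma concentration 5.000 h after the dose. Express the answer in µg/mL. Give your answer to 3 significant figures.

Total dose = 19.3 × 114 = 2200 mg
C₀ = Dose / Vd = 2200 / 195 = 11.28 mg/L
k = ln2 / t½ = 0.693147 / 2.50 = 0.2773 h⁻¹
t / t½ = 5.000 / 2.50 = 2 half-lives
C = C₀ × (1/2)^2 = 11.28 × 0.2500 = 2.820 mg/L
(2.820 mg/L = 2.820 µg/mL)

2.82 µg/mL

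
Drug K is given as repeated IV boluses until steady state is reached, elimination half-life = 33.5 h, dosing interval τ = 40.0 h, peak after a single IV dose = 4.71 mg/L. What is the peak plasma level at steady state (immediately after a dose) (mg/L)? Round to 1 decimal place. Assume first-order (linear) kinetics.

8.4 mg/L

k = ln2 / t½ = 0.693147 / 33.5 = 0.02069 h⁻¹
e^(−kτ) = e^(−0.02069 × 40.0) = 0.4371
Accumulation ratio R = 1 / (1 − e^(−kτ)) = 1 / (1 − 0.4371) = 1.777
Steady-state peak = C₀ × R = 4.71 × 1.777 = 8.370 mg/L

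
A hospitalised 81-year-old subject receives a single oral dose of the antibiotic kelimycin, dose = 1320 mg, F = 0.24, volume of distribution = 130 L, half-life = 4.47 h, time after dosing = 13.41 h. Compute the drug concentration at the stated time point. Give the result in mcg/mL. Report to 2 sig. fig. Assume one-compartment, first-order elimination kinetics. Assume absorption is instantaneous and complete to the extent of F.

Amount reaching circulation = F × Dose = 0.24 × 1320 = 316.8 mg
C₀ = F·Dose / Vd = 316.8 / 130 = 2.437 mg/L
k = ln2 / t½ = 0.693147 / 4.47 = 0.1551 h⁻¹
t / t½ = 13.41 / 4.47 = 3 half-lives
C = C₀ × (1/2)^3 = 2.437 × 0.1250 = 0.3046 mg/L
(0.3046 mg/L = 0.3046 mcg/mL)

0.30 mcg/mL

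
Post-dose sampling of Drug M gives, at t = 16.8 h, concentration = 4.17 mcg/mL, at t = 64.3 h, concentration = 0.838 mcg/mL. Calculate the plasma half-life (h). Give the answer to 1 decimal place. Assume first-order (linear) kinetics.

k = ln(C₁/C₂) / (t₂ − t₁) = ln(4.17/0.838) / (64.3 − 16.8)
  = 1.605 / 47.50 = 0.03379 h⁻¹
t½ = ln2 / k = 0.693147 / 0.03379 = 20.51 h

20.5 h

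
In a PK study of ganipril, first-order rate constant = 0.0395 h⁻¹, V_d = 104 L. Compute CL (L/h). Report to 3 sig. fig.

CL = k × Vd = 0.0395 × 104 = 4.108 L/h

4.11 L/h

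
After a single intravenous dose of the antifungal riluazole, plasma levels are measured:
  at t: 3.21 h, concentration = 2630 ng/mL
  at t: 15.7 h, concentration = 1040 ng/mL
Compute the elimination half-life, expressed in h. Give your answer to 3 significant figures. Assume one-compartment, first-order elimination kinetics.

k = ln(C₁/C₂) / (t₂ − t₁) = ln(2630/1040) / (15.7 − 3.21)
  = 0.9278 / 12.49 = 0.07428 h⁻¹
t½ = ln2 / k = 0.693147 / 0.07428 = 9.332 h

9.33 h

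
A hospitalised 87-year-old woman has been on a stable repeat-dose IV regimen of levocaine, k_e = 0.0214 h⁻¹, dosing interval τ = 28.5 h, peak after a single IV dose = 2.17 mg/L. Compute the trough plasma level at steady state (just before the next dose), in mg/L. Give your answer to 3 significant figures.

2.58 mg/L

e^(−kτ) = e^(−0.02140 × 28.5) = 0.5434
Accumulation ratio R = 1 / (1 − e^(−kτ)) = 1 / (1 − 0.5434) = 2.190
Steady-state trough = C₀ × R × e^(−kτ) = 2.17 × 2.190 × 0.5434 = 2.582 mg/L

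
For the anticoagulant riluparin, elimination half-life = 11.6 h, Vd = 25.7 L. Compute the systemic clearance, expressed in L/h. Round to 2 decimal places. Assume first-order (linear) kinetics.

1.54 L/h

k = ln2 / t½ = 0.693147 / 11.6 = 0.05975 h⁻¹
CL = k × Vd = 0.05975 × 25.7 = 1.536 L/h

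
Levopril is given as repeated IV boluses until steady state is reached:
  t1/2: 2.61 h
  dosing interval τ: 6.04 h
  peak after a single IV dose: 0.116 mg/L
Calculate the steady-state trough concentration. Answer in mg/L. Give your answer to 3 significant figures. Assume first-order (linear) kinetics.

k = ln2 / t½ = 0.693147 / 2.61 = 0.2656 h⁻¹
e^(−kτ) = e^(−0.2656 × 6.04) = 0.2010
Accumulation ratio R = 1 / (1 − e^(−kτ)) = 1 / (1 − 0.2010) = 1.252
Steady-state trough = C₀ × R × e^(−kτ) = 0.116 × 1.252 × 0.2010 = 0.02919 mg/L

0.0292 mg/L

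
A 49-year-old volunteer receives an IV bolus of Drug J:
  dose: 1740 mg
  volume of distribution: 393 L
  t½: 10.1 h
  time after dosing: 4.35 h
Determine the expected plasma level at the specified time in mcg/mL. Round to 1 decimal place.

C₀ = Dose / Vd = 1740 / 393 = 4.427 mg/L
k = ln2 / t½ = 0.693147 / 10.1 = 0.06863 h⁻¹
C = C₀ · e^(−k·t) = 4.427 × e^(−0.06863 × 4.35)
  = 4.427 × 0.7419 = 3.284 mg/L
(3.284 mg/L = 3.284 mcg/mL)

3.3 mcg/mL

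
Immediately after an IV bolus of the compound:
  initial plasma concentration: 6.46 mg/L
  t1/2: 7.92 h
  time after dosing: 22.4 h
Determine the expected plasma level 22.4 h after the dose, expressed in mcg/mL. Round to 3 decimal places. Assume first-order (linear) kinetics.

0.910 mcg/mL

k = ln2 / t½ = 0.693147 / 7.92 = 0.08752 h⁻¹
C = C₀ · e^(−k·t) = 6.460 × e^(−0.08752 × 22.4)
  = 6.460 × 0.1408 = 0.9096 mg/L
(0.9096 mg/L = 0.9096 mcg/mL)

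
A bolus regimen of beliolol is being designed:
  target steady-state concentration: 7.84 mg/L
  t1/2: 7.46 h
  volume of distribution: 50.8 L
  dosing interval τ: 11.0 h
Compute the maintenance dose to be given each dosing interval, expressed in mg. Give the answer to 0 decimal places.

407 mg

k = ln2 / t½ = 0.693147 / 7.46 = 0.09292 h⁻¹
CL = k × Vd = 0.09292 × 50.8 = 4.720 L/h
At steady state, Dose/τ = Css × CL.
Dose = Css × CL × τ = 7.84 × 4.720 × 11.0 = 407.1 mg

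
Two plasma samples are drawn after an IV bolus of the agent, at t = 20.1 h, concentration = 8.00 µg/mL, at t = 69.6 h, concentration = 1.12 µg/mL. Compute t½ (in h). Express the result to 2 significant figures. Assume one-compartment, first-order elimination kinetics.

17 h

k = ln(C₁/C₂) / (t₂ − t₁) = ln(8.00/1.12) / (69.6 − 20.1)
  = 1.966 / 49.50 = 0.03972 h⁻¹
t½ = ln2 / k = 0.693147 / 0.03972 = 17.45 h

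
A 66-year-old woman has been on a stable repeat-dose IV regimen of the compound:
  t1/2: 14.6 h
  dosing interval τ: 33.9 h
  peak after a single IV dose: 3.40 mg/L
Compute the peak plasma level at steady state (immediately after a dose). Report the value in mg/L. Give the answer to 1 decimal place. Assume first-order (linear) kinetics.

k = ln2 / t½ = 0.693147 / 14.6 = 0.04748 h⁻¹
e^(−kτ) = e^(−0.04748 × 33.9) = 0.2000
Accumulation ratio R = 1 / (1 − e^(−kτ)) = 1 / (1 − 0.2000) = 1.250
Steady-state peak = C₀ × R = 3.40 × 1.250 = 4.250 mg/L

4.3 mg/L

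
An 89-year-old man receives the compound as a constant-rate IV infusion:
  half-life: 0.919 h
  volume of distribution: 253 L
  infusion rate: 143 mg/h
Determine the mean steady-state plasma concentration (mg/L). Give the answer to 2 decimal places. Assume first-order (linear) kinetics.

0.75 mg/L

k = ln2 / t½ = 0.693147 / 0.919 = 0.7542 h⁻¹
CL = k × Vd = 0.7542 × 253 = 190.8 L/h
At steady state Css = R₀ / CL = 143 / 190.8 = 0.7495 mg/L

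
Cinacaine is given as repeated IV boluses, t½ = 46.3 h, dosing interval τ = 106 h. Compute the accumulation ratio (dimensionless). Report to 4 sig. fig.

1.257

k = ln2 / t½ = 0.693147 / 46.3 = 0.01497 h⁻¹
e^(−kτ) = e^(−0.01497 × 106) = 0.2046
Accumulation ratio R = 1 / (1 − e^(−kτ)) = 1 / (1 − 0.2046) = 1.257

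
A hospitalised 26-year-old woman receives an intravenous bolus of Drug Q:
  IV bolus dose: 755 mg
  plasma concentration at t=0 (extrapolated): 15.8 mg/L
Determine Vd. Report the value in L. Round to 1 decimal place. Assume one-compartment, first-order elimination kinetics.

Vd = Dose / C₀ = 755.0 / 15.8 = 47.78 L

47.8 L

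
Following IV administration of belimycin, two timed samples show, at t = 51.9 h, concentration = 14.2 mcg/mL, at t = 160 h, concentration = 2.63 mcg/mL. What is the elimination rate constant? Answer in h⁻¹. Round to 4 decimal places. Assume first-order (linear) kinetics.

k = ln(C₁/C₂) / (t₂ − t₁) = ln(14.2/2.63) / (160 − 51.9)
  = 1.686 / 108.1 = 0.01560 h⁻¹

0.0156 h⁻¹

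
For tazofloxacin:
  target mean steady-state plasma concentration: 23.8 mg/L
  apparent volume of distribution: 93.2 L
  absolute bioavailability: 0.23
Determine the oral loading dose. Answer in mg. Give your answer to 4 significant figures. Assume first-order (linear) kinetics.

9644 mg

LD = Css × Vd / F = 23.8 × 93.2 / 0.23 = 9644 mg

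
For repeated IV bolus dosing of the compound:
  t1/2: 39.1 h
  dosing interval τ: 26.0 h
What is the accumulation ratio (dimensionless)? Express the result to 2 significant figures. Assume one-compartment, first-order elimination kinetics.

2.7

k = ln2 / t½ = 0.693147 / 39.1 = 0.01773 h⁻¹
e^(−kτ) = e^(−0.01773 × 26.0) = 0.6307
Accumulation ratio R = 1 / (1 − e^(−kτ)) = 1 / (1 − 0.6307) = 2.708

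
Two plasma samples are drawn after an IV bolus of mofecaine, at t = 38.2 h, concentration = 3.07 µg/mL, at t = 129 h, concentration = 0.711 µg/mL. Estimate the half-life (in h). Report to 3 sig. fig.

43.0 h

k = ln(C₁/C₂) / (t₂ − t₁) = ln(3.07/0.711) / (129 − 38.2)
  = 1.463 / 90.80 = 0.01611 h⁻¹
t½ = ln2 / k = 0.693147 / 0.01611 = 43.03 h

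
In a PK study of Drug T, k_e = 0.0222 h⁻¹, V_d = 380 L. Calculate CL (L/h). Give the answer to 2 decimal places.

8.44 L/h

CL = k × Vd = 0.0222 × 380 = 8.436 L/h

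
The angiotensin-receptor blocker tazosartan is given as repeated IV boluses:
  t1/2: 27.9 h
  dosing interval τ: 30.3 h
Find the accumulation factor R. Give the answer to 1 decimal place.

1.9

k = ln2 / t½ = 0.693147 / 27.9 = 0.02484 h⁻¹
e^(−kτ) = e^(−0.02484 × 30.3) = 0.4711
Accumulation ratio R = 1 / (1 − e^(−kτ)) = 1 / (1 − 0.4711) = 1.891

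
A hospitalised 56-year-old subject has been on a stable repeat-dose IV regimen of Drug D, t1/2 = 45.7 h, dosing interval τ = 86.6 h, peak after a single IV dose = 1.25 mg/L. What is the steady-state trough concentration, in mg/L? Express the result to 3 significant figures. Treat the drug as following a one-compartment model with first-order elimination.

k = ln2 / t½ = 0.693147 / 45.7 = 0.01517 h⁻¹
e^(−kτ) = e^(−0.01517 × 86.6) = 0.2688
Accumulation ratio R = 1 / (1 − e^(−kτ)) = 1 / (1 − 0.2688) = 1.368
Steady-state trough = C₀ × R × e^(−kτ) = 1.25 × 1.368 × 0.2688 = 0.4596 mg/L

0.460 mg/L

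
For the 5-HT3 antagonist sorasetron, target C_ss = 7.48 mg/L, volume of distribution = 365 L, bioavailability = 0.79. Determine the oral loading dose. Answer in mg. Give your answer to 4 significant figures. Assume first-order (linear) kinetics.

3456 mg

LD = Css × Vd / F = 7.48 × 365 / 0.79 = 3456 mg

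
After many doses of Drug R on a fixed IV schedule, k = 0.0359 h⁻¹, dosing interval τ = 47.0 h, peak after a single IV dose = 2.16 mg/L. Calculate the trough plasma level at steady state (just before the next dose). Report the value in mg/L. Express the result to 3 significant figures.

0.490 mg/L

e^(−kτ) = e^(−0.03590 × 47.0) = 0.1850
Accumulation ratio R = 1 / (1 − e^(−kτ)) = 1 / (1 − 0.1850) = 1.227
Steady-state trough = C₀ × R × e^(−kτ) = 2.16 × 1.227 × 0.1850 = 0.4903 mg/L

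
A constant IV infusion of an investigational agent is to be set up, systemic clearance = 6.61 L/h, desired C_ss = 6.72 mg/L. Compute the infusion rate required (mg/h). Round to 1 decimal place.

At steady state, infusion rate R₀ = Css × CL = 6.72 × 6.610 = 44.42 mg/h

44.4 mg/h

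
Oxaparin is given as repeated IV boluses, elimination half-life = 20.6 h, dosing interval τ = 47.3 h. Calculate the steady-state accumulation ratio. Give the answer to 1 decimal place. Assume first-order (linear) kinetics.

1.3

k = ln2 / t½ = 0.693147 / 20.6 = 0.03365 h⁻¹
e^(−kτ) = e^(−0.03365 × 47.3) = 0.2036
Accumulation ratio R = 1 / (1 − e^(−kτ)) = 1 / (1 − 0.2036) = 1.256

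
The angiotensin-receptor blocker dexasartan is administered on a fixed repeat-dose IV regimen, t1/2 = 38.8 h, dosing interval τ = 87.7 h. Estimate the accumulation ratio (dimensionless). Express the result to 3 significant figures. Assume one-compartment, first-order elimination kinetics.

k = ln2 / t½ = 0.693147 / 38.8 = 0.01786 h⁻¹
e^(−kτ) = e^(−0.01786 × 87.7) = 0.2088
Accumulation ratio R = 1 / (1 − e^(−kτ)) = 1 / (1 − 0.2088) = 1.264

1.26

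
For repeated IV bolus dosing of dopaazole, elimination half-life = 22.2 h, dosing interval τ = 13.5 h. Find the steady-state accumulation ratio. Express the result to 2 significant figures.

2.9

k = ln2 / t½ = 0.693147 / 22.2 = 0.03122 h⁻¹
e^(−kτ) = e^(−0.03122 × 13.5) = 0.6561
Accumulation ratio R = 1 / (1 − e^(−kτ)) = 1 / (1 − 0.6561) = 2.908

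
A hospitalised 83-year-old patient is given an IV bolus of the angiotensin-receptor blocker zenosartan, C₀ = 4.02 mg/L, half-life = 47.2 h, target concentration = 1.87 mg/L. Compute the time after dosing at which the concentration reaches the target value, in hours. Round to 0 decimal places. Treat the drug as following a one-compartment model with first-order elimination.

52 h

k = ln2 / t½ = 0.693147 / 47.2 = 0.01469 h⁻¹
t = ln(C₀ / C) / k = ln(4.020 / 1.87) / 0.01469
  = ln(2.150) / 0.01469 = 0.7655 / 0.01469 = 52.11 h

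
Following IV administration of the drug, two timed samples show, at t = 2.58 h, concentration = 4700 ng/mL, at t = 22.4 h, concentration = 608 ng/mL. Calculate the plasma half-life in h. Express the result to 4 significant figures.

6.717 h

k = ln(C₁/C₂) / (t₂ − t₁) = ln(4700/608) / (22.4 − 2.58)
  = 2.045 / 19.82 = 0.1032 h⁻¹
t½ = ln2 / k = 0.693147 / 0.1032 = 6.717 h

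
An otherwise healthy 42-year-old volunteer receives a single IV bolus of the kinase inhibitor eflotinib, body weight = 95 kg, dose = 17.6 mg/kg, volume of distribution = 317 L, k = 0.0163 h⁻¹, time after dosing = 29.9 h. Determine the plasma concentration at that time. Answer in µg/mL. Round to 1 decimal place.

3.2 µg/mL

Total dose = 17.6 × 95 = 1672 mg
C₀ = Dose / Vd = 1672 / 317 = 5.274 mg/L
C = C₀ · e^(−k·t) = 5.274 × e^(−0.01630 × 29.9)
  = 5.274 × 0.6142 = 3.239 mg/L
(3.239 mg/L = 3.239 µg/mL)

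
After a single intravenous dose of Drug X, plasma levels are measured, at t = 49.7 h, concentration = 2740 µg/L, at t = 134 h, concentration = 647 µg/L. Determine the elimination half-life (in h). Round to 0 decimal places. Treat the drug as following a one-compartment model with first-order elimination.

k = ln(C₁/C₂) / (t₂ − t₁) = ln(2740/647) / (134 − 49.7)
  = 1.443 / 84.30 = 0.01712 h⁻¹
t½ = ln2 / k = 0.693147 / 0.01712 = 40.49 h

40 h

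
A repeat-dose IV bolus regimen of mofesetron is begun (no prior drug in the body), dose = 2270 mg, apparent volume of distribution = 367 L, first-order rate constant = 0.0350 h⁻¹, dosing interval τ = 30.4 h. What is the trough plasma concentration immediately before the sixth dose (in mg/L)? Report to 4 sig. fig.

C₀ per dose = Dose / Vd = 2270 / 367 = 6.185 mg/L
Fraction remaining after one interval: r = e^(−kτ) = e^(−0.03500 × 30.4) = 0.3451
Before dose 6, 5 doses have been given (aged 1τ, 2τ, 3τ, 4τ, 5τ).
C_trough = C₀ × (r + r² + … + r^5) = C₀ × r(1−r^5)/(1−r)
        = 6.185 × 0.3451 × (1 − 0.004895) / (1 − 0.3451) = 3.243 mg/L

3.243 mg/L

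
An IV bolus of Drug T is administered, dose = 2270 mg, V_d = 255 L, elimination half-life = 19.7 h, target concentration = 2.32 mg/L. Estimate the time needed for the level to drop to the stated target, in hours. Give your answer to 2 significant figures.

38 h

C₀ = Dose / Vd = 2270 / 255 = 8.902 mg/L
k = ln2 / t½ = 0.693147 / 19.7 = 0.03519 h⁻¹
t = ln(C₀ / C) / k = ln(8.902 / 2.32) / 0.03519
  = ln(3.837) / 0.03519 = 1.345 / 0.03519 = 38.22 h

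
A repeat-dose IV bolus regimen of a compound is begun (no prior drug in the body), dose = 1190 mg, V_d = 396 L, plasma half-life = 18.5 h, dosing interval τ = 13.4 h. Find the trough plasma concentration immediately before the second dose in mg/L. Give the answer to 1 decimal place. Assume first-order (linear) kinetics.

1.8 mg/L

C₀ per dose = Dose / Vd = 1190 / 396 = 3.005 mg/L
k = ln2 / t½ = 0.693147 / 18.5 = 0.03747 h⁻¹
Fraction remaining after one interval: r = e^(−kτ) = e^(−0.03747 × 13.4) = 0.6053
Before dose 2, 1 dose has been given (aged 1τ).
C_trough = C₀ × r = 3.005 × 0.6053 = 1.819 mg/L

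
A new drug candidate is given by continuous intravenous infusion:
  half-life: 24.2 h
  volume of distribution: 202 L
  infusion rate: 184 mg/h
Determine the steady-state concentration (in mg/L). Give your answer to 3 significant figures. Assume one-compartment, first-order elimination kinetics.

k = ln2 / t½ = 0.693147 / 24.2 = 0.02864 h⁻¹
CL = k × Vd = 0.02864 × 202 = 5.785 L/h
At steady state Css = R₀ / CL = 184 / 5.785 = 31.81 mg/L

31.8 mg/L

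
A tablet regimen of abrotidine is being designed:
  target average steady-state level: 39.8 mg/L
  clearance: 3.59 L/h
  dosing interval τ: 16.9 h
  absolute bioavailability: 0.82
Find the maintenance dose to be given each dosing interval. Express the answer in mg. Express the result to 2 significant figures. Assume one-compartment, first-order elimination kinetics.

2900 mg

At steady state, F × (Dose/τ) = Css × CL.
Dose = Css × CL × τ / F = 39.8 × 3.590 × 16.9 / 0.82 = 2945 mg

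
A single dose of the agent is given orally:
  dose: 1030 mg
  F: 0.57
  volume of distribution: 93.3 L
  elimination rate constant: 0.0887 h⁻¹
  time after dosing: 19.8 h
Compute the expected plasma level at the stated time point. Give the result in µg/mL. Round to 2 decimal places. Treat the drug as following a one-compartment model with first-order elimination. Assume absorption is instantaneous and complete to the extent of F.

1.09 µg/mL

Amount reaching circulation = F × Dose = 0.57 × 1030 = 587.1 mg
C₀ = F·Dose / Vd = 587.1 / 93.3 = 6.293 mg/L
C = C₀ · e^(−k·t) = 6.293 × e^(−0.08870 × 19.8)
  = 6.293 × 0.1727 = 1.087 mg/L
(1.087 mg/L = 1.087 µg/mL)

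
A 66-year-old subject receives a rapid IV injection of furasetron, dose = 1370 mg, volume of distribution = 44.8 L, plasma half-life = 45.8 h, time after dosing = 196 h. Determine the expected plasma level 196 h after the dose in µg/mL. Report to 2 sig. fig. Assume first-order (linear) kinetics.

1.6 µg/mL

C₀ = Dose / Vd = 1370 / 44.8 = 30.58 mg/L
k = ln2 / t½ = 0.693147 / 45.8 = 0.01513 h⁻¹
C = C₀ · e^(−k·t) = 30.58 × e^(−0.01513 × 196)
  = 30.58 × 0.05154 = 1.576 mg/L
(1.576 mg/L = 1.576 µg/mL)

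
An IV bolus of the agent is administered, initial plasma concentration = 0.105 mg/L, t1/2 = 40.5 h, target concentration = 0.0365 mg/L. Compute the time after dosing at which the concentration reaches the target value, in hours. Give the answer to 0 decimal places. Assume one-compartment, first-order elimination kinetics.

62 h

k = ln2 / t½ = 0.693147 / 40.5 = 0.01711 h⁻¹
t = ln(C₀ / C) / k = ln(0.1050 / 0.0365) / 0.01711
  = ln(2.877) / 0.01711 = 1.057 / 0.01711 = 61.78 h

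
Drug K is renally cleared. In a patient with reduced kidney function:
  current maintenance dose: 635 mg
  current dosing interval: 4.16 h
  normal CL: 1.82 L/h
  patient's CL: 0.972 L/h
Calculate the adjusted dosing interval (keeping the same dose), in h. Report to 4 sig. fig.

7.789 h

To keep the same average steady-state level, dosing rate must scale with clearance.
CL ratio = 0.972 / 1.82 = 0.5341
New interval (same dose) = 4.16 / 0.5341 = 7.789 h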